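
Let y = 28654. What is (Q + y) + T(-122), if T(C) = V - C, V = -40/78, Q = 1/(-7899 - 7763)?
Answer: 17576585489/610818 ≈ 28776.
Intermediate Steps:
Q = -1/15662 (Q = 1/(-15662) = -1/15662 ≈ -6.3849e-5)
V = -20/39 (V = -40*1/78 = -20/39 ≈ -0.51282)
T(C) = -20/39 - C
(Q + y) + T(-122) = (-1/15662 + 28654) + (-20/39 - 1*(-122)) = 448778947/15662 + (-20/39 + 122) = 448778947/15662 + 4738/39 = 17576585489/610818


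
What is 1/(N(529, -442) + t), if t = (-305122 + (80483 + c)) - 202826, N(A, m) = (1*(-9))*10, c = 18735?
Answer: -1/408820 ≈ -2.4461e-6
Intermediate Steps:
N(A, m) = -90 (N(A, m) = -9*10 = -90)
t = -408730 (t = (-305122 + (80483 + 18735)) - 202826 = (-305122 + 99218) - 202826 = -205904 - 202826 = -408730)
1/(N(529, -442) + t) = 1/(-90 - 408730) = 1/(-408820) = -1/408820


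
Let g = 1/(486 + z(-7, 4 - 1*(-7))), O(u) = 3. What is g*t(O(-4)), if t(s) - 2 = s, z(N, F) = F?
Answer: 5/497 ≈ 0.010060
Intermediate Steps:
t(s) = 2 + s
g = 1/497 (g = 1/(486 + (4 - 1*(-7))) = 1/(486 + (4 + 7)) = 1/(486 + 11) = 1/497 ≈ 0.0020121)
g*t(O(-4)) = (2 + 3)/497 = (1/497)*5 = 5/497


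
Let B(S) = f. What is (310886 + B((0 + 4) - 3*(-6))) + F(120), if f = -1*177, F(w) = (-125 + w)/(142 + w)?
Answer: 81405753/262 ≈ 3.1071e+5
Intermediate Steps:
F(w) = (-125 + w)/(142 + w)
f = -177
B(S) = -177
(310886 + B((0 + 4) - 3*(-6))) + F(120) = (310886 - 177) + (-125 + 120)/(142 + 120) = 310709 - 5/262 = 81405753/262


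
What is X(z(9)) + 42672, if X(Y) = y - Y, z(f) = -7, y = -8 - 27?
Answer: 42644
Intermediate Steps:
y = -35
X(Y) = -35 - Y
X(z(9)) + 42672 = (-35 - 1*(-7)) + 42672 = (-35 + 7) + 42672 = -28 + 42672 = 42644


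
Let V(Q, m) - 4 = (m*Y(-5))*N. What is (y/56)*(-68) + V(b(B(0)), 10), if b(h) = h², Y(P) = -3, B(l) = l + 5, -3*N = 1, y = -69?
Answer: 1369/14 ≈ 97.786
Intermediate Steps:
N = -⅓ (N = -⅓*1 = -⅓ ≈ -0.33333)
B(l) = 5 + l
V(Q, m) = 4 + m (V(Q, m) = 4 + (m*(-3))*(-⅓) = 4 - 3*m*(-⅓) = 4 + m)
(y/56)*(-68) + V(b(B(0)), 10) = -69/56*(-68) + (4 + 10) = -69*1/56*(-68) + 14 = -69/56*(-68) + 14 = 1173/14 + 14 = 1369/14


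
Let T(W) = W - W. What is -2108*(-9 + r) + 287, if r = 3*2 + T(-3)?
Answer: 6611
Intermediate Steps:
T(W) = 0
r = 6 (r = 3*2 + 0 = 6 + 0 = 6)
-2108*(-9 + r) + 287 = -2108*(-9 + 6) + 287 = -2108*(-3) + 287 = -527*(-12) + 287 = 6324 + 287 = 6611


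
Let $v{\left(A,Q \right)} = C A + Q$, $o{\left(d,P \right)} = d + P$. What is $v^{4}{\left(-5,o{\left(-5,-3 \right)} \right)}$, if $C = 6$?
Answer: $2085136$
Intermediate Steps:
$o{\left(d,P \right)} = P + d$
$v{\left(A,Q \right)} = Q + 6 A$ ($v{\left(A,Q \right)} = 6 A + Q = Q + 6 A$)
$v^{4}{\left(-5,o{\left(-5,-3 \right)} \right)} = \left(\left(-3 - 5\right) + 6 \left(-5\right)\right)^{4} = \left(-8 - 30\right)^{4} = \left(-38\right)^{4} = 2085136$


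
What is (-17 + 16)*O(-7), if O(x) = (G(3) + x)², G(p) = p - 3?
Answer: -49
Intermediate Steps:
G(p) = -3 + p
O(x) = x² (O(x) = ((-3 + 3) + x)² = (0 + x)² = x²)
(-17 + 16)*O(-7) = (-17 + 16)*(-7)² = -1*49 = -49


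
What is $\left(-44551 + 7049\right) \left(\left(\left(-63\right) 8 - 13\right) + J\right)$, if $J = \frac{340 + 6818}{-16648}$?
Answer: $\frac{80762188337}{4162} \approx 1.9405 \cdot 10^{7}$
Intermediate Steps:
$J = - \frac{3579}{8324}$ ($J = 7158 \left(- \frac{1}{16648}\right) = - \frac{3579}{8324} \approx -0.42996$)
$\left(-44551 + 7049\right) \left(\left(\left(-63\right) 8 - 13\right) + J\right) = \left(-44551 + 7049\right) \left(\left(\left(-63\right) 8 - 13\right) - \frac{3579}{8324}\right) = - 37502 \left(\left(-504 - 13\right) - \frac{3579}{8324}\right) = - 37502 \left(-517 - \frac{3579}{8324}\right) = \left(-37502\right) \left(- \frac{4307087}{8324}\right) = \frac{80762188337}{4162}$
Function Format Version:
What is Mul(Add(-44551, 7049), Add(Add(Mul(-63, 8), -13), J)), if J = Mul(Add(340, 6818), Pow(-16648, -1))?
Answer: Rational(80762188337, 4162) ≈ 1.9405e+7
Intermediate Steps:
J = Rational(-3579, 8324) (J = Mul(7158, Rational(-1, 16648)) = Rational(-3579, 8324) ≈ -0.42996)
Mul(Add(-44551, 7049), Add(Add(Mul(-63, 8), -13), J)) = Mul(Add(-44551, 7049), Add(Add(Mul(-63, 8), -13), Rational(-3579, 8324))) = Mul(-37502, Add(Add(-504, -13), Rational(-3579, 8324))) = Mul(-37502, Add(-517, Rational(-3579, 8324))) = Mul(-37502, Rational(-4307087, 8324)) = Rational(80762188337, 4162)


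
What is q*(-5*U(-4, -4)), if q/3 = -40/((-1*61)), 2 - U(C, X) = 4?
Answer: 1200/61 ≈ 19.672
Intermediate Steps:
U(C, X) = -2 (U(C, X) = 2 - 1*4 = 2 - 4 = -2)
q = 120/61 (q = 3*(-40/((-1*61))) = 3*(-40/(-61)) = 3*(-40*(-1/61)) = 3*(40/61) = 120/61 ≈ 1.9672)
q*(-5*U(-4, -4)) = 120*(-5*(-2))/61 = (120/61)*10 = 1200/61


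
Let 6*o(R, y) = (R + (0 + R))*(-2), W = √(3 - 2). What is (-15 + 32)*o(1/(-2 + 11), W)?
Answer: -34/27 ≈ -1.2593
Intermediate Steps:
W = 1 (W = √1 = 1)
o(R, y) = -2*R/3 (o(R, y) = ((R + (0 + R))*(-2))/6 = ((R + R)*(-2))/6 = ((2*R)*(-2))/6 = (-4*R)/6 = -2*R/3)
(-15 + 32)*o(1/(-2 + 11), W) = (-15 + 32)*(-2/(3*(-2 + 11))) = 17*(-⅔/9) = 17*(-⅔*⅑) = 17*(-2/27) = -34/27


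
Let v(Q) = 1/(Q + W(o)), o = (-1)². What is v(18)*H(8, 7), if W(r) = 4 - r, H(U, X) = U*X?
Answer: 8/3 ≈ 2.6667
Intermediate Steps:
o = 1
v(Q) = 1/(3 + Q) (v(Q) = 1/(Q + (4 - 1*1)) = 1/(Q + (4 - 1)) = 1/(Q + 3) = 1/(3 + Q))
v(18)*H(8, 7) = (8*7)/(3 + 18) = 56/21 = (1/21)*56 = 8/3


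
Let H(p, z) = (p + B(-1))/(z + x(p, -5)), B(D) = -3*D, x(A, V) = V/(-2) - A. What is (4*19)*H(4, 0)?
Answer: -1064/3 ≈ -354.67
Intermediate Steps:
x(A, V) = -A - V/2 (x(A, V) = V*(-½) - A = -V/2 - A = -A - V/2)
H(p, z) = (3 + p)/(5/2 + z - p) (H(p, z) = (p - 3*(-1))/(z + (-p - ½*(-5))) = (p + 3)/(z + (-p + 5/2)) = (3 + p)/(z + (5/2 - p)) = (3 + p)/(5/2 + z - p))
(4*19)*H(4, 0) = (4*19)*(2*(3 + 4)/(5 - 2*4 + 2*0)) = 76*(2*7/(5 - 8 + 0)) = 76*(2*7/(-3)) = 76*(2*(-⅓)*7) = 76*(-14/3) = -1064/3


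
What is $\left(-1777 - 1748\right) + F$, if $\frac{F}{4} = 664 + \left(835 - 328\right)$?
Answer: $1159$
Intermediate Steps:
$F = 4684$ ($F = 4 \left(664 + \left(835 - 328\right)\right) = 4 \left(664 + 507\right) = 4 \cdot 1171 = 4684$)
$\left(-1777 - 1748\right) + F = \left(-1777 - 1748\right) + 4684 = -3525 + 4684 = 1159$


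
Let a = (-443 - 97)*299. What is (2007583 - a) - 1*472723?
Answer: 1696320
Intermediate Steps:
a = -161460 (a = -540*299 = -161460)
(2007583 - a) - 1*472723 = (2007583 - 1*(-161460)) - 1*472723 = (2007583 + 161460) - 472723 = 2169043 - 472723 = 1696320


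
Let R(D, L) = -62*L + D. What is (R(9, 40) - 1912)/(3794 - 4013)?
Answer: 1461/73 ≈ 20.014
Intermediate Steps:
R(D, L) = D - 62*L
(R(9, 40) - 1912)/(3794 - 4013) = ((9 - 62*40) - 1912)/(3794 - 4013) = ((9 - 2480) - 1912)/(-219) = (-2471 - 1912)*(-1/219) = -4383*(-1/219) = 1461/73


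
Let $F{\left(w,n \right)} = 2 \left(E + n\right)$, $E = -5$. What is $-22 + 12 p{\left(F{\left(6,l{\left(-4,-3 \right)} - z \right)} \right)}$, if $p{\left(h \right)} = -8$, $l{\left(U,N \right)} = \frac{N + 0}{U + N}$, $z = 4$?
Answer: $-118$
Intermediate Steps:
$l{\left(U,N \right)} = \frac{N}{N + U}$
$F{\left(w,n \right)} = -10 + 2 n$ ($F{\left(w,n \right)} = 2 \left(-5 + n\right) = -10 + 2 n$)
$-22 + 12 p{\left(F{\left(6,l{\left(-4,-3 \right)} - z \right)} \right)} = -22 + 12 \left(-8\right) = -22 - 96 = -118$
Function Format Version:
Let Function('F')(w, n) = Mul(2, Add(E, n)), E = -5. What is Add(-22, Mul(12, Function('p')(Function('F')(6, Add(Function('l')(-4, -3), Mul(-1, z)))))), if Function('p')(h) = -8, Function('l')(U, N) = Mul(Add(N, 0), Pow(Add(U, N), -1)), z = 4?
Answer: -118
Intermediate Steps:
Function('l')(U, N) = Mul(N, Pow(Add(N, U), -1))
Function('F')(w, n) = Add(-10, Mul(2, n)) (Function('F')(w, n) = Mul(2, Add(-5, n)) = Add(-10, Mul(2, n)))
Add(-22, Mul(12, Function('p')(Function('F')(6, Add(Function('l')(-4, -3), Mul(-1, z)))))) = Add(-22, Mul(12, -8)) = Add(-22, -96) = -118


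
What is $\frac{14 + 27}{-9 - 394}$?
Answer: $- \frac{41}{403} \approx -0.10174$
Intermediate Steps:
$\frac{14 + 27}{-9 - 394} = \frac{41}{-403} = 41 \left(- \frac{1}{403}\right) = - \frac{41}{403}$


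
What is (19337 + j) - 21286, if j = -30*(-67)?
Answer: 61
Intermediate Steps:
j = 2010
(19337 + j) - 21286 = (19337 + 2010) - 21286 = 21347 - 21286 = 61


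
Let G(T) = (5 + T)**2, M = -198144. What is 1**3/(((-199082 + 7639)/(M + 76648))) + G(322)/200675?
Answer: 44852018347/38417824025 ≈ 1.1675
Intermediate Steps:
1**3/(((-199082 + 7639)/(M + 76648))) + G(322)/200675 = 1**3/(((-199082 + 7639)/(-198144 + 76648))) + (5 + 322)**2/200675 = 1/(-191443/(-121496)) + 327**2*(1/200675) = 1/(-191443*(-1/121496)) + 106929*(1/200675) = 1/(191443/121496) + 106929/200675 = 1*(121496/191443) + 106929/200675 = 121496/191443 + 106929/200675 = 44852018347/38417824025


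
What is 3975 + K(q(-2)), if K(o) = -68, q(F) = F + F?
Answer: 3907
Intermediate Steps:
q(F) = 2*F
3975 + K(q(-2)) = 3975 - 68 = 3907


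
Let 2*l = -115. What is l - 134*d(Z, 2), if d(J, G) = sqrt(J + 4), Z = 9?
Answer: -115/2 - 134*sqrt(13) ≈ -540.64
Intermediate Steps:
l = -115/2 (l = (1/2)*(-115) = -115/2 ≈ -57.500)
d(J, G) = sqrt(4 + J)
l - 134*d(Z, 2) = -115/2 - 134*sqrt(4 + 9) = -115/2 - 134*sqrt(13)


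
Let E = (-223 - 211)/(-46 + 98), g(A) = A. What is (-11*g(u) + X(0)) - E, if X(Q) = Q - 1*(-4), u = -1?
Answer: 607/26 ≈ 23.346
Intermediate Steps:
X(Q) = 4 + Q (X(Q) = Q + 4 = 4 + Q)
E = -217/26 (E = -434/52 = -434*1/52 = -217/26 ≈ -8.3462)
(-11*g(u) + X(0)) - E = (-11*(-1) + (4 + 0)) - 1*(-217/26) = (11 + 4) + 217/26 = 15 + 217/26 = 607/26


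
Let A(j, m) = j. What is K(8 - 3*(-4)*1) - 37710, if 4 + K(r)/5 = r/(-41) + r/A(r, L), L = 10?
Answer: -1546825/41 ≈ -37727.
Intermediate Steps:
K(r) = -15 - 5*r/41 (K(r) = -20 + 5*(r/(-41) + r/r) = -20 + 5*(r*(-1/41) + 1) = -20 + 5*(-r/41 + 1) = -20 + 5*(1 - r/41) = -20 + (5 - 5*r/41) = -15 - 5*r/41)
K(8 - 3*(-4)*1) - 37710 = (-15 - 5*(8 - 3*(-4)*1)/41) - 37710 = (-15 - 5*(8 + 12*1)/41) - 37710 = (-15 - 5*(8 + 12)/41) - 37710 = (-15 - 5/41*20) - 37710 = (-15 - 100/41) - 37710 = -715/41 - 37710 = -1546825/41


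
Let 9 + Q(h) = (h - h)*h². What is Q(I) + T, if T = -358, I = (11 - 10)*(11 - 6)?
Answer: -367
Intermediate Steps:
I = 5 (I = 1*5 = 5)
Q(h) = -9 (Q(h) = -9 + (h - h)*h² = -9 + 0*h² = -9 + 0 = -9)
Q(I) + T = -9 - 358 = -367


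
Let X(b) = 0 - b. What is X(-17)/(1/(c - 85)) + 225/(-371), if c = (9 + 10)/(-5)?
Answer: -2801433/1855 ≈ -1510.2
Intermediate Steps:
X(b) = -b
c = -19/5 (c = -⅕*19 = -19/5 ≈ -3.8000)
X(-17)/(1/(c - 85)) + 225/(-371) = (-1*(-17))/(1/(-19/5 - 85)) + 225/(-371) = 17/(1/(-444/5)) + 225*(-1/371) = 17/(-5/444) - 225/371 = 17*(-444/5) - 225/371 = -7548/5 - 225/371 = -2801433/1855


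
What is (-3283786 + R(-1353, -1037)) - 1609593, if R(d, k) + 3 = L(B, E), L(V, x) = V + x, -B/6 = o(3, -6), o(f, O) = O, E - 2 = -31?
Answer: -4893375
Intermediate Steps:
E = -29 (E = 2 - 31 = -29)
B = 36 (B = -6*(-6) = 36)
R(d, k) = 4 (R(d, k) = -3 + (36 - 29) = -3 + 7 = 4)
(-3283786 + R(-1353, -1037)) - 1609593 = (-3283786 + 4) - 1609593 = -3283782 - 1609593 = -4893375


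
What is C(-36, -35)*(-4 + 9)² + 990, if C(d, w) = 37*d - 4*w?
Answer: -28810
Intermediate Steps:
C(d, w) = -4*w + 37*d
C(-36, -35)*(-4 + 9)² + 990 = (-4*(-35) + 37*(-36))*(-4 + 9)² + 990 = (140 - 1332)*5² + 990 = -1192*25 + 990 = -29800 + 990 = -28810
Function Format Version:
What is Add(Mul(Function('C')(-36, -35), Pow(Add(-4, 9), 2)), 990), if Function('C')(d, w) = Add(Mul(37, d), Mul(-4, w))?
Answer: -28810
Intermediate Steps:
Function('C')(d, w) = Add(Mul(-4, w), Mul(37, d))
Add(Mul(Function('C')(-36, -35), Pow(Add(-4, 9), 2)), 990) = Add(Mul(Add(Mul(-4, -35), Mul(37, -36)), Pow(Add(-4, 9), 2)), 990) = Add(Mul(Add(140, -1332), Pow(5, 2)), 990) = Add(Mul(-1192, 25), 990) = Add(-29800, 990) = -28810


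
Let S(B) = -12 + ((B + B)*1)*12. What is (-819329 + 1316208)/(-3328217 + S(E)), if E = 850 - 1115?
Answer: -496879/3334589 ≈ -0.14901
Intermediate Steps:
E = -265
S(B) = -12 + 24*B (S(B) = -12 + ((2*B)*1)*12 = -12 + (2*B)*12 = -12 + 24*B)
(-819329 + 1316208)/(-3328217 + S(E)) = (-819329 + 1316208)/(-3328217 + (-12 + 24*(-265))) = 496879/(-3328217 + (-12 - 6360)) = 496879/(-3328217 - 6372) = 496879/(-3334589) = 496879*(-1/3334589) = -496879/3334589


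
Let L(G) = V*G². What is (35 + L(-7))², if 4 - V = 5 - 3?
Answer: 17689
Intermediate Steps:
V = 2 (V = 4 - (5 - 3) = 4 - 1*2 = 4 - 2 = 2)
L(G) = 2*G²
(35 + L(-7))² = (35 + 2*(-7)²)² = (35 + 2*49)² = (35 + 98)² = 133² = 17689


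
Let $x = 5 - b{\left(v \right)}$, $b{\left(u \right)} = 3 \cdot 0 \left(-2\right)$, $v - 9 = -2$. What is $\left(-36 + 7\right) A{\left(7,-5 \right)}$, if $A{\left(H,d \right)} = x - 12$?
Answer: $203$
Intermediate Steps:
$v = 7$ ($v = 9 - 2 = 7$)
$b{\left(u \right)} = 0$ ($b{\left(u \right)} = 0 \left(-2\right) = 0$)
$x = 5$ ($x = 5 - 0 = 5 + 0 = 5$)
$A{\left(H,d \right)} = -7$ ($A{\left(H,d \right)} = 5 - 12 = -7$)
$\left(-36 + 7\right) A{\left(7,-5 \right)} = \left(-36 + 7\right) \left(-7\right) = \left(-29\right) \left(-7\right) = 203$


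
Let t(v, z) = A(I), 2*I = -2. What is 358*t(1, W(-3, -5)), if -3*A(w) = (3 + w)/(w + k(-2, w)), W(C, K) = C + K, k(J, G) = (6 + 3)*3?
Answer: -358/39 ≈ -9.1795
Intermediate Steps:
k(J, G) = 27 (k(J, G) = 9*3 = 27)
I = -1 (I = (½)*(-2) = -1)
A(w) = -(3 + w)/(3*(27 + w)) (A(w) = -(3 + w)/(3*(w + 27)) = -(3 + w)/(3*(27 + w)))
t(v, z) = -1/39 (t(v, z) = (-3 - 1*(-1))/(3*(27 - 1)) = (⅓)*(-3 + 1)/26 = (⅓)*(1/26)*(-2) = -1/39)
358*t(1, W(-3, -5)) = 358*(-1/39) = -358/39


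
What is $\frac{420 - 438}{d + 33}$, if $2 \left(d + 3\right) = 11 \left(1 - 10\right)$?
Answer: $\frac{12}{13} \approx 0.92308$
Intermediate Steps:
$d = - \frac{105}{2}$ ($d = -3 + \frac{11 \left(1 - 10\right)}{2} = -3 + \frac{11 \left(-9\right)}{2} = -3 + \frac{1}{2} \left(-99\right) = -3 - \frac{99}{2} = - \frac{105}{2} \approx -52.5$)
$\frac{420 - 438}{d + 33} = \frac{420 - 438}{- \frac{105}{2} + 33} = - \frac{18}{- \frac{39}{2}} = \left(-18\right) \left(- \frac{2}{39}\right) = \frac{12}{13}$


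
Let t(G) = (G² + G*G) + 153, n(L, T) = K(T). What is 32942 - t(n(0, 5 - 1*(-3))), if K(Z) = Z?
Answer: 32661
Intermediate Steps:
n(L, T) = T
t(G) = 153 + 2*G² (t(G) = (G² + G²) + 153 = 2*G² + 153 = 153 + 2*G²)
32942 - t(n(0, 5 - 1*(-3))) = 32942 - (153 + 2*(5 - 1*(-3))²) = 32942 - (153 + 2*(5 + 3)²) = 32942 - (153 + 2*8²) = 32942 - (153 + 2*64) = 32942 - (153 + 128) = 32942 - 1*281 = 32942 - 281 = 32661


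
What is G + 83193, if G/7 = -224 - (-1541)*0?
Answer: 81625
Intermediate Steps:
G = -1568 (G = 7*(-224 - (-1541)*0) = 7*(-224 - 67*0) = 7*(-224 + 0) = 7*(-224) = -1568)
G + 83193 = -1568 + 83193 = 81625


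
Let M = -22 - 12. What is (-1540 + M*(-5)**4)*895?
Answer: -20397050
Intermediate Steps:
M = -34
(-1540 + M*(-5)**4)*895 = (-1540 - 34*(-5)**4)*895 = (-1540 - 34*625)*895 = (-1540 - 21250)*895 = -22790*895 = -20397050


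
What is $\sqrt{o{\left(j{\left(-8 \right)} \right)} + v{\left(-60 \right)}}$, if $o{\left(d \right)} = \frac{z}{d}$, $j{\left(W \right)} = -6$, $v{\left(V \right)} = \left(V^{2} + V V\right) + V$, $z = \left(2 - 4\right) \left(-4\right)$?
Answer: $\frac{2 \sqrt{16062}}{3} \approx 84.491$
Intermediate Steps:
$z = 8$ ($z = \left(-2\right) \left(-4\right) = 8$)
$v{\left(V \right)} = V + 2 V^{2}$ ($v{\left(V \right)} = \left(V^{2} + V^{2}\right) + V = 2 V^{2} + V = V + 2 V^{2}$)
$o{\left(d \right)} = \frac{8}{d}$
$\sqrt{o{\left(j{\left(-8 \right)} \right)} + v{\left(-60 \right)}} = \sqrt{\frac{8}{-6} - 60 \left(1 + 2 \left(-60\right)\right)} = \sqrt{8 \left(- \frac{1}{6}\right) - 60 \left(1 - 120\right)} = \sqrt{- \frac{4}{3} - -7140} = \sqrt{- \frac{4}{3} + 7140} = \sqrt{\frac{21416}{3}} = \frac{2 \sqrt{16062}}{3}$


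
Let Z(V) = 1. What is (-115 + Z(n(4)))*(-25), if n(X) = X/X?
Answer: 2850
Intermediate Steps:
n(X) = 1
(-115 + Z(n(4)))*(-25) = (-115 + 1)*(-25) = -114*(-25) = 2850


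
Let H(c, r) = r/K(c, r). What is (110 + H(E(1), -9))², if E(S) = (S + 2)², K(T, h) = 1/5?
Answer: 4225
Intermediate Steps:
K(T, h) = ⅕
E(S) = (2 + S)²
H(c, r) = 5*r (H(c, r) = r/(⅕) = 5*r)
(110 + H(E(1), -9))² = (110 + 5*(-9))² = (110 - 45)² = 65² = 4225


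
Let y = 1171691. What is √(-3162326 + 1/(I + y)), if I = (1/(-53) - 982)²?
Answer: I*√28462548972195902705926083/3000085114 ≈ 1778.3*I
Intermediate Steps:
I = 2708890209/2809 (I = (-1/53 - 982)² = (-52047/53)² = 2708890209/2809 ≈ 9.6436e+5)
√(-3162326 + 1/(I + y)) = √(-3162326 + 1/(2708890209/2809 + 1171691)) = √(-3162326 + 1/(6000170228/2809)) = √(-3162326 + 2809/6000170228) = √(-18974494316427519/6000170228) = I*√28462548972195902705926083/3000085114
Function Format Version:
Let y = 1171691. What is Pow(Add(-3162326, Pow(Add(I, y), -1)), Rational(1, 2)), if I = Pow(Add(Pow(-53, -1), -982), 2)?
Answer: Mul(Rational(1, 3000085114), I, Pow(28462548972195902705926083, Rational(1, 2))) ≈ Mul(1778.3, I)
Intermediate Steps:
I = Rational(2708890209, 2809) (I = Pow(Add(Rational(-1, 53), -982), 2) = Pow(Rational(-52047, 53), 2) = Rational(2708890209, 2809) ≈ 9.6436e+5)
Pow(Add(-3162326, Pow(Add(I, y), -1)), Rational(1, 2)) = Pow(Add(-3162326, Pow(Add(Rational(2708890209, 2809), 1171691), -1)), Rational(1, 2)) = Pow(Add(-3162326, Pow(Rational(6000170228, 2809), -1)), Rational(1, 2)) = Pow(Add(-3162326, Rational(2809, 6000170228)), Rational(1, 2)) = Pow(Rational(-18974494316427519, 6000170228), Rational(1, 2)) = Mul(Rational(1, 3000085114), I, Pow(28462548972195902705926083, Rational(1, 2)))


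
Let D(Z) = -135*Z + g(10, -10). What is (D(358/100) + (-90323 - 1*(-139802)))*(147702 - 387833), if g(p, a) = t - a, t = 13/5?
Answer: -117684120873/10 ≈ -1.1768e+10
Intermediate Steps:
t = 13/5 (t = 13*(1/5) = 13/5 ≈ 2.6000)
g(p, a) = 13/5 - a
D(Z) = 63/5 - 135*Z (D(Z) = -135*Z + (13/5 - 1*(-10)) = -135*Z + (13/5 + 10) = -135*Z + 63/5 = 63/5 - 135*Z)
(D(358/100) + (-90323 - 1*(-139802)))*(147702 - 387833) = ((63/5 - 48330/100) + (-90323 - 1*(-139802)))*(147702 - 387833) = ((63/5 - 48330/100) + (-90323 + 139802))*(-240131) = ((63/5 - 135*179/50) + 49479)*(-240131) = ((63/5 - 4833/10) + 49479)*(-240131) = (-4707/10 + 49479)*(-240131) = (490083/10)*(-240131) = -117684120873/10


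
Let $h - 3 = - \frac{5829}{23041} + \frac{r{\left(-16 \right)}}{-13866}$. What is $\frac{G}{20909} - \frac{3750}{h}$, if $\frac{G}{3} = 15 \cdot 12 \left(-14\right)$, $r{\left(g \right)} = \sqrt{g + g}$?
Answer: $- \frac{196348586250708011240415}{143794649542705091881} - \frac{6901208048199375 i \sqrt{2}}{48140157195415163} \approx -1365.5 - 0.20274 i$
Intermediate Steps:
$r{\left(g \right)} = \sqrt{2} \sqrt{g}$ ($r{\left(g \right)} = \sqrt{2 g} = \sqrt{2} \sqrt{g}$)
$G = -7560$ ($G = 3 \cdot 15 \cdot 12 \left(-14\right) = 3 \cdot 180 \left(-14\right) = 3 \left(-2520\right) = -7560$)
$h = \frac{63294}{23041} - \frac{2 i \sqrt{2}}{6933}$ ($h = 3 + \left(- \frac{5829}{23041} + \frac{\sqrt{2} \sqrt{-16}}{-13866}\right) = 3 + \left(\left(-5829\right) \frac{1}{23041} + \sqrt{2} \cdot 4 i \left(- \frac{1}{13866}\right)\right) = 3 - \left(\frac{5829}{23041} - 4 i \sqrt{2} \left(- \frac{1}{13866}\right)\right) = 3 - \left(\frac{5829}{23041} + \frac{2 i \sqrt{2}}{6933}\right) = \frac{63294}{23041} - \frac{2 i \sqrt{2}}{6933} \approx 2.747 - 0.00040797 i$)
$\frac{G}{20909} - \frac{3750}{h} = - \frac{7560}{20909} - \frac{3750}{\frac{63294}{23041} - \frac{2 i \sqrt{2}}{6933}} = \left(-7560\right) \frac{1}{20909} - \frac{3750}{\frac{63294}{23041} - \frac{2 i \sqrt{2}}{6933}} = - \frac{1080}{2987} - \frac{3750}{\frac{63294}{23041} - \frac{2 i \sqrt{2}}{6933}}$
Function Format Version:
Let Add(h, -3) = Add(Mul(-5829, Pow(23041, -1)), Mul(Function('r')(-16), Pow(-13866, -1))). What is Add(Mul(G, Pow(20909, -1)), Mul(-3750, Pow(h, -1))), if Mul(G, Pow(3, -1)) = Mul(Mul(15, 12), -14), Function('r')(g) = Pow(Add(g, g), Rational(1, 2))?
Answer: Add(Rational(-196348586250708011240415, 143794649542705091881), Mul(Rational(-6901208048199375, 48140157195415163), I, Pow(2, Rational(1, 2)))) ≈ Add(-1365.5, Mul(-0.20274, I))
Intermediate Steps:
Function('r')(g) = Mul(Pow(2, Rational(1, 2)), Pow(g, Rational(1, 2))) (Function('r')(g) = Pow(Mul(2, g), Rational(1, 2)) = Mul(Pow(2, Rational(1, 2)), Pow(g, Rational(1, 2))))
G = -7560 (G = Mul(3, Mul(Mul(15, 12), -14)) = Mul(3, Mul(180, -14)) = Mul(3, -2520) = -7560)
h = Add(Rational(63294, 23041), Mul(Rational(-2, 6933), I, Pow(2, Rational(1, 2)))) (h = Add(3, Add(Mul(-5829, Pow(23041, -1)), Mul(Mul(Pow(2, Rational(1, 2)), Pow(-16, Rational(1, 2))), Pow(-13866, -1)))) = Add(3, Add(Mul(-5829, Rational(1, 23041)), Mul(Mul(Pow(2, Rational(1, 2)), Mul(4, I)), Rational(-1, 13866)))) = Add(3, Add(Rational(-5829, 23041), Mul(Mul(4, I, Pow(2, Rational(1, 2))), Rational(-1, 13866)))) = Add(3, Add(Rational(-5829, 23041), Mul(Rational(-2, 6933), I, Pow(2, Rational(1, 2))))) = Add(Rational(63294, 23041), Mul(Rational(-2, 6933), I, Pow(2, Rational(1, 2)))) ≈ Add(2.7470, Mul(-0.00040797, I)))
Add(Mul(G, Pow(20909, -1)), Mul(-3750, Pow(h, -1))) = Add(Mul(-7560, Pow(20909, -1)), Mul(-3750, Pow(Add(Rational(63294, 23041), Mul(Rational(-2, 6933), I, Pow(2, Rational(1, 2)))), -1))) = Add(Mul(-7560, Rational(1, 20909)), Mul(-3750, Pow(Add(Rational(63294, 23041), Mul(Rational(-2, 6933), I, Pow(2, Rational(1, 2)))), -1))) = Add(Rational(-1080, 2987), Mul(-3750, Pow(Add(Rational(63294, 23041), Mul(Rational(-2, 6933), I, Pow(2, Rational(1, 2)))), -1)))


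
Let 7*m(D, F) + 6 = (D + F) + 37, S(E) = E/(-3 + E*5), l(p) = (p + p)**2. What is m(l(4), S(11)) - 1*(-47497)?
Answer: 17293859/364 ≈ 47511.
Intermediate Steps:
l(p) = 4*p**2 (l(p) = (2*p)**2 = 4*p**2)
S(E) = E/(-3 + 5*E)
m(D, F) = 31/7 + D/7 + F/7 (m(D, F) = -6/7 + ((D + F) + 37)/7 = -6/7 + (37 + D + F)/7 = -6/7 + (37/7 + D/7 + F/7) = 31/7 + D/7 + F/7)
m(l(4), S(11)) - 1*(-47497) = (31/7 + (4*4**2)/7 + (11/(-3 + 5*11))/7) - 1*(-47497) = (31/7 + (4*16)/7 + (11/(-3 + 55))/7) + 47497 = (31/7 + (1/7)*64 + (11/52)/7) + 47497 = (31/7 + 64/7 + (11*(1/52))/7) + 47497 = (31/7 + 64/7 + (1/7)*(11/52)) + 47497 = (31/7 + 64/7 + 11/364) + 47497 = 4951/364 + 47497 = 17293859/364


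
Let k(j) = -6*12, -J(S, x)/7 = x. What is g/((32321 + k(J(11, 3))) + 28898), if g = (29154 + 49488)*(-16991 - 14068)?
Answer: -2442541878/61147 ≈ -39945.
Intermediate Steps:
J(S, x) = -7*x
k(j) = -72
g = -2442541878 (g = 78642*(-31059) = -2442541878)
g/((32321 + k(J(11, 3))) + 28898) = -2442541878/((32321 - 72) + 28898) = -2442541878/(32249 + 28898) = -2442541878/61147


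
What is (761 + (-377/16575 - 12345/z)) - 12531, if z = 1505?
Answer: -4520188454/383775 ≈ -11778.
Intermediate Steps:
(761 + (-377/16575 - 12345/z)) - 12531 = (761 + (-377/16575 - 12345/1505)) - 12531 = (761 + (-377*1/16575 - 12345*1/1505)) - 12531 = (761 + (-29/1275 - 2469/301)) - 12531 = (761 - 3156704/383775) - 12531 = 288896071/383775 - 12531 = -4520188454/383775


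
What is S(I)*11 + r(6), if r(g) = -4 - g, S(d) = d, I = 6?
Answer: 56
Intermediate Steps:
S(I)*11 + r(6) = 6*11 + (-4 - 1*6) = 66 + (-4 - 6) = 66 - 10 = 56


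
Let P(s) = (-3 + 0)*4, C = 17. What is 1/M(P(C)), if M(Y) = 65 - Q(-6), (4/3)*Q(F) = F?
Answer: 2/139 ≈ 0.014388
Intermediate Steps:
Q(F) = 3*F/4
P(s) = -12 (P(s) = -3*4 = -12)
M(Y) = 139/2 (M(Y) = 65 - 3*(-6)/4 = 65 - 1*(-9/2) = 65 + 9/2 = 139/2)
1/M(P(C)) = 1/(139/2) = 2/139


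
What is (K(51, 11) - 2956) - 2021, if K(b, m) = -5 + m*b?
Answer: -4421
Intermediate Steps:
K(b, m) = -5 + b*m
(K(51, 11) - 2956) - 2021 = ((-5 + 51*11) - 2956) - 2021 = ((-5 + 561) - 2956) - 2021 = (556 - 2956) - 2021 = -2400 - 2021 = -4421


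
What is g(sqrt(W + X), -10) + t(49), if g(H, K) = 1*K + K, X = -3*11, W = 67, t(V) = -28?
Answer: -48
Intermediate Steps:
X = -33
g(H, K) = 2*K (g(H, K) = K + K = 2*K)
g(sqrt(W + X), -10) + t(49) = 2*(-10) - 28 = -20 - 28 = -48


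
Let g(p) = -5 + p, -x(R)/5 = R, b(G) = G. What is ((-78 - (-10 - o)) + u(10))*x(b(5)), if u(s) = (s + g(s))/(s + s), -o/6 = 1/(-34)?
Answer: 114025/68 ≈ 1676.8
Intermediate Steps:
o = 3/17 (o = -6/(-34) = -6*(-1/34) = 3/17 ≈ 0.17647)
x(R) = -5*R
u(s) = (-5 + 2*s)/(2*s) (u(s) = (s + (-5 + s))/(s + s) = (-5 + 2*s)/((2*s)) = (-5 + 2*s)*(1/(2*s)) = (-5 + 2*s)/(2*s))
((-78 - (-10 - o)) + u(10))*x(b(5)) = ((-78 - (-10 - 1*3/17)) + (-5/2 + 10)/10)*(-5*5) = ((-78 - (-10 - 3/17)) + (⅒)*(15/2))*(-25) = ((-78 - 1*(-173/17)) + ¾)*(-25) = ((-78 + 173/17) + ¾)*(-25) = (-1153/17 + ¾)*(-25) = -4561/68*(-25) = 114025/68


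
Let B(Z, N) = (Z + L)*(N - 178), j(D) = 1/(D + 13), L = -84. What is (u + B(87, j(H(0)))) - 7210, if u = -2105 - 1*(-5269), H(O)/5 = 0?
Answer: -59537/13 ≈ -4579.8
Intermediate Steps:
H(O) = 0 (H(O) = 5*0 = 0)
u = 3164 (u = -2105 + 5269 = 3164)
j(D) = 1/(13 + D)
B(Z, N) = (-178 + N)*(-84 + Z) (B(Z, N) = (Z - 84)*(N - 178) = (-84 + Z)*(-178 + N) = (-178 + N)*(-84 + Z))
(u + B(87, j(H(0)))) - 7210 = (3164 + (14952 - 178*87 - 84/(13 + 0) + 87/(13 + 0))) - 7210 = (3164 + (14952 - 15486 - 84/13 + 87/13)) - 7210 = (3164 - 6939/13) - 7210 = 34193/13 - 7210 = -59537/13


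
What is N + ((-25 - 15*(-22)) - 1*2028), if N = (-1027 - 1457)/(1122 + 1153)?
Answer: -3922309/2275 ≈ -1724.1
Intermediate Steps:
N = -2484/2275 ≈ -1.0919
N + ((-25 - 15*(-22)) - 1*2028) = -2484/2275 + ((-25 - 15*(-22)) - 1*2028) = -2484/2275 + ((-25 + 330) - 2028) = -2484/2275 + (305 - 2028) = -2484/2275 - 1723 = -3922309/2275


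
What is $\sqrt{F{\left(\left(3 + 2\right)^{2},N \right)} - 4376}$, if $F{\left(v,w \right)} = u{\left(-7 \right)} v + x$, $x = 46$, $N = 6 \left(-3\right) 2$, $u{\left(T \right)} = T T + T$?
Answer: $4 i \sqrt{205} \approx 57.271 i$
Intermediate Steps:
$u{\left(T \right)} = T + T^{2}$ ($u{\left(T \right)} = T^{2} + T = T + T^{2}$)
$N = -36$ ($N = \left(-18\right) 2 = -36$)
$F{\left(v,w \right)} = 46 + 42 v$ ($F{\left(v,w \right)} = - 7 \left(1 - 7\right) v + 46 = \left(-7\right) \left(-6\right) v + 46 = 42 v + 46 = 46 + 42 v$)
$\sqrt{F{\left(\left(3 + 2\right)^{2},N \right)} - 4376} = \sqrt{\left(46 + 42 \left(3 + 2\right)^{2}\right) - 4376} = \sqrt{\left(46 + 42 \cdot 5^{2}\right) - 4376} = \sqrt{\left(46 + 42 \cdot 25\right) - 4376} = \sqrt{\left(46 + 1050\right) - 4376} = \sqrt{1096 - 4376} = \sqrt{-3280} = 4 i \sqrt{205}$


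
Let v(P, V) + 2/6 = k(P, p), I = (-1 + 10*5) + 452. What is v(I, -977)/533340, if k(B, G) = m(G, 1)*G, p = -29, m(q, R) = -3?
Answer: 13/80001 ≈ 0.00016250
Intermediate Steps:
I = 501 (I = (-1 + 50) + 452 = 49 + 452 = 501)
k(B, G) = -3*G
v(P, V) = 260/3 (v(P, V) = -⅓ - 3*(-29) = -⅓ + 87 = 260/3)
v(I, -977)/533340 = (260/3)/533340 = (260/3)*(1/533340) = 13/80001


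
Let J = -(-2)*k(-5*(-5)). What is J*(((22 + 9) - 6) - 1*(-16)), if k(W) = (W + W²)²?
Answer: 34645000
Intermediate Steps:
J = 845000 (J = -(-2)*(-5*(-5))²*(1 - 5*(-5))² = -(-2)*25²*(1 + 25)² = -(-2)*625*26² = -(-2)*625*676 = -(-2)*422500 = -2*(-422500) = 845000)
J*(((22 + 9) - 6) - 1*(-16)) = 845000*(((22 + 9) - 6) - 1*(-16)) = 845000*((31 - 6) + 16) = 845000*(25 + 16) = 845000*41 = 34645000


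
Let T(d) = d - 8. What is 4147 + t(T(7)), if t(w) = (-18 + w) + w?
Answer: 4127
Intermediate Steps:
T(d) = -8 + d
t(w) = -18 + 2*w
4147 + t(T(7)) = 4147 + (-18 + 2*(-8 + 7)) = 4147 + (-18 + 2*(-1)) = 4147 + (-18 - 2) = 4147 - 20 = 4127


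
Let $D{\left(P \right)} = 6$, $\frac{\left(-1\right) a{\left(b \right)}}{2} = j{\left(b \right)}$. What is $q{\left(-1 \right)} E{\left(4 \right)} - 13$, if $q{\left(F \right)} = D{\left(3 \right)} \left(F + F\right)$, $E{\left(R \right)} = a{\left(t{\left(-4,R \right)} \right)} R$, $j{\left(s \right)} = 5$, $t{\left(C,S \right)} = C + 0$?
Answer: $467$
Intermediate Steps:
$t{\left(C,S \right)} = C$
$a{\left(b \right)} = -10$ ($a{\left(b \right)} = \left(-2\right) 5 = -10$)
$E{\left(R \right)} = - 10 R$
$q{\left(F \right)} = 12 F$ ($q{\left(F \right)} = 6 \left(F + F\right) = 6 \cdot 2 F = 12 F$)
$q{\left(-1 \right)} E{\left(4 \right)} - 13 = 12 \left(-1\right) \left(\left(-10\right) 4\right) - 13 = \left(-12\right) \left(-40\right) - 13 = 480 - 13 = 467$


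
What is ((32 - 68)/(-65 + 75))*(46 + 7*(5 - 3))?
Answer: -216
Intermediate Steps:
((32 - 68)/(-65 + 75))*(46 + 7*(5 - 3)) = (-36/10)*(46 + 7*2) = (-36*⅒)*(46 + 14) = -18/5*60 = -216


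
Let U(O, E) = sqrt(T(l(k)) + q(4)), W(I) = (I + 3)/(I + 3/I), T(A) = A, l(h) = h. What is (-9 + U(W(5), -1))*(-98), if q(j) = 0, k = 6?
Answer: 882 - 98*sqrt(6) ≈ 641.95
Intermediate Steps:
W(I) = (3 + I)/(I + 3/I)
U(O, E) = sqrt(6) (U(O, E) = sqrt(6 + 0) = sqrt(6))
(-9 + U(W(5), -1))*(-98) = (-9 + sqrt(6))*(-98) = 882 - 98*sqrt(6)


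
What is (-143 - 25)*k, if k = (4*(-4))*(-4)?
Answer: -10752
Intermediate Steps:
k = 64 (k = -16*(-4) = 64)
(-143 - 25)*k = (-143 - 25)*64 = -168*64 = -10752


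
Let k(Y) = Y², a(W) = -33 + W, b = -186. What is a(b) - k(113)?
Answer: -12988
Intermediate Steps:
a(b) - k(113) = (-33 - 186) - 1*113² = -219 - 1*12769 = -219 - 12769 = -12988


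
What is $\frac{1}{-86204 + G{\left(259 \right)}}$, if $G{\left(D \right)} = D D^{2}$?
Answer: $\frac{1}{17287775} \approx 5.7844 \cdot 10^{-8}$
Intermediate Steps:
$G{\left(D \right)} = D^{3}$
$\frac{1}{-86204 + G{\left(259 \right)}} = \frac{1}{-86204 + 259^{3}} = \frac{1}{-86204 + 17373979} = \frac{1}{17287775}$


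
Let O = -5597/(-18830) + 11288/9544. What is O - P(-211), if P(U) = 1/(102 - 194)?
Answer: 1540564241/1033352740 ≈ 1.4908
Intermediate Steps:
P(U) = -1/92 (P(U) = 1/(-92) = -1/92)
O = 33246351/22464190 (O = -5597*(-1/18830) + 11288*(1/9544) = 5597/18830 + 1411/1193 = 33246351/22464190 ≈ 1.4800)
O - P(-211) = 33246351/22464190 - 1*(-1/92) = 33246351/22464190 + 1/92 = 1540564241/1033352740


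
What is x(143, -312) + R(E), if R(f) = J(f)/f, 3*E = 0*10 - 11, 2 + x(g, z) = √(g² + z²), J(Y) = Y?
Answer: -1 + 13*√697 ≈ 342.21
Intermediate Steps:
x(g, z) = -2 + √(g² + z²)
E = -11/3 (E = (0*10 - 11)/3 = (0 - 11)/3 = (⅓)*(-11) = -11/3 ≈ -3.6667)
R(f) = 1 (R(f) = f/f = 1)
x(143, -312) + R(E) = (-2 + √(143² + (-312)²)) + 1 = (-2 + √(20449 + 97344)) + 1 = (-2 + √117793) + 1 = (-2 + 13*√697) + 1 = -1 + 13*√697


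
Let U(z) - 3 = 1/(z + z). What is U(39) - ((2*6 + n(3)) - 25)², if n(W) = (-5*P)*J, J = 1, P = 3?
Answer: -60917/78 ≈ -780.99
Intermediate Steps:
n(W) = -15 (n(W) = -5*3*1 = -15*1 = -15)
U(z) = 3 + 1/(2*z) (U(z) = 3 + 1/(z + z) = 3 + 1/(2*z))
U(39) - ((2*6 + n(3)) - 25)² = (3 + (½)/39) - ((2*6 - 15) - 25)² = (3 + (½)*(1/39)) - ((12 - 15) - 25)² = (3 + 1/78) - (-3 - 25)² = 235/78 - 1*(-28)² = 235/78 - 1*784 = 235/78 - 784 = -60917/78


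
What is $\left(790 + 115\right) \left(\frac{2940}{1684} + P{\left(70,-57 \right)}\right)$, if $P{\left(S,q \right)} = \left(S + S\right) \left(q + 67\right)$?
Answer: $\frac{534072175}{421} \approx 1.2686 \cdot 10^{6}$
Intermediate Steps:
$P{\left(S,q \right)} = 2 S \left(67 + q\right)$
$\left(790 + 115\right) \left(\frac{2940}{1684} + P{\left(70,-57 \right)}\right) = \left(790 + 115\right) \left(\frac{2940}{1684} + 2 \cdot 70 \left(67 - 57\right)\right) = 905 \left(2940 \cdot \frac{1}{1684} + 2 \cdot 70 \cdot 10\right) = 905 \left(\frac{735}{421} + 1400\right) = 905 \cdot \frac{590135}{421} = \frac{534072175}{421}$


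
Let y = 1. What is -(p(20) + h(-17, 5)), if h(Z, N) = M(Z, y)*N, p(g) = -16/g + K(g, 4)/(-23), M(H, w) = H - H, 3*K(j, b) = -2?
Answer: 266/345 ≈ 0.77101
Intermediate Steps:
K(j, b) = -⅔ (K(j, b) = (⅓)*(-2) = -⅔)
M(H, w) = 0
p(g) = 2/69 - 16/g (p(g) = -16/g - ⅔/(-23) = -16/g - ⅔*(-1/23) = -16/g + 2/69 = 2/69 - 16/g)
h(Z, N) = 0 (h(Z, N) = 0*N = 0)
-(p(20) + h(-17, 5)) = -((2/69 - 16/20) + 0) = -((2/69 - 16*1/20) + 0) = -((2/69 - ⅘) + 0) = -(-266/345 + 0) = -1*(-266/345) = 266/345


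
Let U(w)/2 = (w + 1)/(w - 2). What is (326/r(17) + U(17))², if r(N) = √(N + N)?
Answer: 1330898/425 + 3912*√34/85 ≈ 3399.9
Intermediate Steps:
r(N) = √2*√N (r(N) = √(2*N) = √2*√N)
U(w) = 2*(1 + w)/(-2 + w) (U(w) = 2*((w + 1)/(w - 2)) = 2*((1 + w)/(-2 + w)) = 2*(1 + w)/(-2 + w))
(326/r(17) + U(17))² = (326/((√2*√17)) + 2*(1 + 17)/(-2 + 17))² = (326/(√34) + 2*18/15)² = (326*(√34/34) + 2*(1/15)*18)² = (163*√34/17 + 12/5)² = (12/5 + 163*√34/17)²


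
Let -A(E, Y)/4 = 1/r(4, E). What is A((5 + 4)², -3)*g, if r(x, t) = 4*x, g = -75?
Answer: 75/4 ≈ 18.750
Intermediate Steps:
A(E, Y) = -¼ (A(E, Y) = -4/(4*4) = -4/16 = -4*1/16 = -¼)
A((5 + 4)², -3)*g = -¼*(-75) = 75/4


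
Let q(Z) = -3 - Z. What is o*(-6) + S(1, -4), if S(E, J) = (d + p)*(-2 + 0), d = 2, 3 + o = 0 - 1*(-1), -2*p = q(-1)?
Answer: 6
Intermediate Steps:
p = 1 (p = -(-3 - 1*(-1))/2 = -(-3 + 1)/2 = -½*(-2) = 1)
o = -2 (o = -3 + (0 - 1*(-1)) = -3 + (0 + 1) = -3 + 1 = -2)
S(E, J) = -6 (S(E, J) = (2 + 1)*(-2 + 0) = 3*(-2) = -6)
o*(-6) + S(1, -4) = -2*(-6) - 6 = 12 - 6 = 6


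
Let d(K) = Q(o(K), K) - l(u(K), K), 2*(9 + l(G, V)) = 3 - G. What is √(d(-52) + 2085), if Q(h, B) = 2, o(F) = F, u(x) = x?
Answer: √8274/2 ≈ 45.481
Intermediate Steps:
l(G, V) = -15/2 - G/2 (l(G, V) = -9 + (3 - G)/2 = -9 + (3/2 - G/2) = -15/2 - G/2)
d(K) = 19/2 + K/2 (d(K) = 2 - (-15/2 - K/2) = 2 + (15/2 + K/2) = 19/2 + K/2)
√(d(-52) + 2085) = √((19/2 + (½)*(-52)) + 2085) = √((19/2 - 26) + 2085) = √(-33/2 + 2085) = √(4137/2) = √8274/2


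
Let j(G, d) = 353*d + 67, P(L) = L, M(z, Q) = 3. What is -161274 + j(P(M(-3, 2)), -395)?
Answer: -300642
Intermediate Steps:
j(G, d) = 67 + 353*d
-161274 + j(P(M(-3, 2)), -395) = -161274 + (67 + 353*(-395)) = -161274 + (67 - 139435) = -161274 - 139368 = -300642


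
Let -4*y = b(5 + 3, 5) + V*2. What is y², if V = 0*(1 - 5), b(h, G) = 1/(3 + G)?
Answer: 1/1024 ≈ 0.00097656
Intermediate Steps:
V = 0 (V = 0*(-4) = 0)
y = -1/32 (y = -(1/(3 + 5) + 0*2)/4 = -(1/8 + 0)/4 = -(⅛ + 0)/4 = -¼*⅛ = -1/32 ≈ -0.031250)
y² = (-1/32)² = 1/1024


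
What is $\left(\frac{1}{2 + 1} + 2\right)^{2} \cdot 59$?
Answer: $\frac{2891}{9} \approx 321.22$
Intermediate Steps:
$\left(\frac{1}{2 + 1} + 2\right)^{2} \cdot 59 = \left(\frac{1}{3} + 2\right)^{2} \cdot 59 = \left(\frac{7}{3}\right)^{2} \cdot 59 = \frac{49}{9} \cdot 59 = \frac{2891}{9}$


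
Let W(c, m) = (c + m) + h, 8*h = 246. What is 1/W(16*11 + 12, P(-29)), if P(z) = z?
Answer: 4/759 ≈ 0.0052701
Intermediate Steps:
h = 123/4 (h = (⅛)*246 = 123/4 ≈ 30.750)
W(c, m) = 123/4 + c + m (W(c, m) = (c + m) + 123/4 = 123/4 + c + m)
1/W(16*11 + 12, P(-29)) = 1/(123/4 + (16*11 + 12) - 29) = 1/(123/4 + (176 + 12) - 29) = 1/(123/4 + 188 - 29) = 1/(759/4) = 4/759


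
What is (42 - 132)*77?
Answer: -6930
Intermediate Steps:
(42 - 132)*77 = -90*77 = -6930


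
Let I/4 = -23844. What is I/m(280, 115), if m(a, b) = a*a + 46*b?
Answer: -47688/41845 ≈ -1.1396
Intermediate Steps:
m(a, b) = a² + 46*b
I = -95376 (I = 4*(-23844) = -95376)
I/m(280, 115) = -95376/(280² + 46*115) = -95376/(78400 + 5290) = -95376/83690 = -95376*1/83690 = -47688/41845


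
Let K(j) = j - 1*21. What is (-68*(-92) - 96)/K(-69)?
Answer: -616/9 ≈ -68.444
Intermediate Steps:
K(j) = -21 + j (K(j) = j - 21 = -21 + j)
(-68*(-92) - 96)/K(-69) = (-68*(-92) - 96)/(-21 - 69) = (6256 - 96)/(-90) = 6160*(-1/90) = -616/9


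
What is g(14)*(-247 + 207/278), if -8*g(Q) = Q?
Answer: 479213/1112 ≈ 430.95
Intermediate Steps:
g(Q) = -Q/8
g(14)*(-247 + 207/278) = (-⅛*14)*(-247 + 207/278) = -7*(-247 + 207*(1/278))/4 = -7*(-247 + 207/278)/4 = -7/4*(-68459/278) = 479213/1112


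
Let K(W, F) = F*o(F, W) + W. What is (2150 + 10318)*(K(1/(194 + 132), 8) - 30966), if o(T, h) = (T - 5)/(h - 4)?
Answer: -82015905833346/212389 ≈ -3.8616e+8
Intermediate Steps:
o(T, h) = (-5 + T)/(-4 + h)
K(W, F) = W + F*(-5 + F)/(-4 + W) (K(W, F) = F*((-5 + F)/(-4 + W)) + W = F*(-5 + F)/(-4 + W) + W = W + F*(-5 + F)/(-4 + W))
(2150 + 10318)*(K(1/(194 + 132), 8) - 30966) = (2150 + 10318)*((8*(-5 + 8) + (-4 + 1/(194 + 132))/(194 + 132))/(-4 + 1/(194 + 132)) - 30966) = 12468*((8*3 + (-4 + 1/326)/326)/(-4 + 1/326) - 30966) = 12468*((24 + (-4 + 1/326)/326)/(-4 + 1/326) - 30966) = 12468*((24 + (1/326)*(-1303/326))/(-1303/326) - 30966) = 12468*(-326*(24 - 1303/106276)/1303 - 30966) = 12468*(-326/1303*2549321/106276 - 30966) = 12468*(-2549321/424778 - 30966) = 12468*(-13156224869/424778) = -82015905833346/212389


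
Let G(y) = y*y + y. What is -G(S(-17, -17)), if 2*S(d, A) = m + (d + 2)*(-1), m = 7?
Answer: -132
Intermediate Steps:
S(d, A) = 5/2 - d/2 (S(d, A) = (7 + (d + 2)*(-1))/2 = (7 + (2 + d)*(-1))/2 = (7 + (-2 - d))/2 = (5 - d)/2 = 5/2 - d/2)
G(y) = y + y² (G(y) = y² + y = y + y²)
-G(S(-17, -17)) = -(5/2 - ½*(-17))*(1 + (5/2 - ½*(-17))) = -(5/2 + 17/2)*(1 + (5/2 + 17/2)) = -11*(1 + 11) = -11*12 = -1*132 = -132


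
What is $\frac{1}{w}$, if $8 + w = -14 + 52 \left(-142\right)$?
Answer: $- \frac{1}{7406} \approx -0.00013503$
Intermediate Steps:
$w = -7406$ ($w = -8 + \left(-14 + 52 \left(-142\right)\right) = -8 - 7398 = -7406$)
$\frac{1}{w} = \frac{1}{-7406} = - \frac{1}{7406}$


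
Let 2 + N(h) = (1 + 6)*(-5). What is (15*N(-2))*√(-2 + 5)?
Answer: -555*√3 ≈ -961.29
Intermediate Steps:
N(h) = -37 (N(h) = -2 + (1 + 6)*(-5) = -2 + 7*(-5) = -2 - 35 = -37)
(15*N(-2))*√(-2 + 5) = (15*(-37))*√(-2 + 5) = -555*√3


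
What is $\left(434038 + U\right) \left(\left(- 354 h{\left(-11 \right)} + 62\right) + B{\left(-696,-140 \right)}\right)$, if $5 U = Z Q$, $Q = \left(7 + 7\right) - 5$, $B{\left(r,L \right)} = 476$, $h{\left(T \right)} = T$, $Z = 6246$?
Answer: $\frac{9867422528}{5} \approx 1.9735 \cdot 10^{9}$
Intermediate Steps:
$Q = 9$ ($Q = 14 - 5 = 9$)
$U = \frac{56214}{5}$ ($U = \frac{6246 \cdot 9}{5} = \frac{1}{5} \cdot 56214 = \frac{56214}{5} \approx 11243.0$)
$\left(434038 + U\right) \left(\left(- 354 h{\left(-11 \right)} + 62\right) + B{\left(-696,-140 \right)}\right) = \left(434038 + \frac{56214}{5}\right) \left(\left(\left(-354\right) \left(-11\right) + 62\right) + 476\right) = \frac{2226404 \left(\left(3894 + 62\right) + 476\right)}{5} = \frac{2226404 \left(3956 + 476\right)}{5} = \frac{2226404}{5} \cdot 4432 = \frac{9867422528}{5}$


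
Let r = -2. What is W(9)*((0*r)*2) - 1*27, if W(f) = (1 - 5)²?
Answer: -27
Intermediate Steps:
W(f) = 16 (W(f) = (-4)² = 16)
W(9)*((0*r)*2) - 1*27 = 16*((0*(-2))*2) - 1*27 = 16*(0*2) - 27 = 16*0 - 27 = 0 - 27 = -27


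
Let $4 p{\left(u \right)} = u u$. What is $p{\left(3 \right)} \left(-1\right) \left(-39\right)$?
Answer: $\frac{351}{4} \approx 87.75$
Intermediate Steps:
$p{\left(u \right)} = \frac{u^{2}}{4}$ ($p{\left(u \right)} = \frac{u u}{4} = \frac{u^{2}}{4}$)
$p{\left(3 \right)} \left(-1\right) \left(-39\right) = \frac{3^{2}}{4} \left(-1\right) \left(-39\right) = \frac{1}{4} \cdot 9 \left(-1\right) \left(-39\right) = \frac{9}{4} \left(-1\right) \left(-39\right) = \left(- \frac{9}{4}\right) \left(-39\right) = \frac{351}{4}$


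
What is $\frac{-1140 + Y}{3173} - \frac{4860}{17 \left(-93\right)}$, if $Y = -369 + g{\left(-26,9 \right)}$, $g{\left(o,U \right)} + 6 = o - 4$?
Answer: $\frac{4326045}{1672171} \approx 2.5871$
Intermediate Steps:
$g{\left(o,U \right)} = -10 + o$ ($g{\left(o,U \right)} = -6 + \left(o - 4\right) = -6 + \left(-4 + o\right) = -10 + o$)
$Y = -405$ ($Y = -369 - 36 = -405$)
$\frac{-1140 + Y}{3173} - \frac{4860}{17 \left(-93\right)} = \frac{-1140 - 405}{3173} - \frac{4860}{17 \left(-93\right)} = \left(-1545\right) \frac{1}{3173} - \frac{4860}{-1581} = - \frac{1545}{3173} - - \frac{1620}{527} = - \frac{1545}{3173} + \frac{1620}{527} = \frac{4326045}{1672171}$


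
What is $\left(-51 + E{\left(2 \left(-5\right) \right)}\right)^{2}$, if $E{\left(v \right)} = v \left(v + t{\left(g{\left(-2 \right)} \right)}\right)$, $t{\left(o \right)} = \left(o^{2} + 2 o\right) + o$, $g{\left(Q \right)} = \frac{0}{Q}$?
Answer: $2401$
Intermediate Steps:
$g{\left(Q \right)} = 0$
$t{\left(o \right)} = o^{2} + 3 o$
$E{\left(v \right)} = v^{2}$ ($E{\left(v \right)} = v \left(v + 0 \left(3 + 0\right)\right) = v \left(v + 0 \cdot 3\right) = v \left(v + 0\right) = v v = v^{2}$)
$\left(-51 + E{\left(2 \left(-5\right) \right)}\right)^{2} = \left(-51 + \left(2 \left(-5\right)\right)^{2}\right)^{2} = \left(-51 + \left(-10\right)^{2}\right)^{2} = \left(-51 + 100\right)^{2} = 49^{2} = 2401$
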